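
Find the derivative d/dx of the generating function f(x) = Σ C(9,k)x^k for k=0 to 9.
Σ k·C(9,k)x^(k-1) for k=1 to 9

Term-by-term differentiation gives Σ k·C(9,k)x^{k-1} for k=1 to 9.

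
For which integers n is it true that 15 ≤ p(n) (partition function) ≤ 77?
7, 8, 9, 10, 11, 12

Working:
Tabulating p(n) via p(n) = p(n−1) + p(n−2) − p(n−5) − p(n−7) + …: p(6)=11; p(7)=15; p(8)=22; p(9)=30; p(10)=42; p(11)=56; p(12)=77; p(13)=101. So valid n = 7, 8, 9, 10, 11, 12.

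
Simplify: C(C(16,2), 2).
7,140

Working:
C(16,2) = 120, then C(120, 2) = 7,140.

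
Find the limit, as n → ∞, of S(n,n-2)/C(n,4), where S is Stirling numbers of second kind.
3

Working:
The leading term of S(n,n-2) as a polynomial in n is (3)!!·C(n,4), so the ratio → (3)!! = 3.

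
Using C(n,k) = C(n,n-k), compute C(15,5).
C(15,5) = C(15,10) = 3,003.
Final answer: 3,003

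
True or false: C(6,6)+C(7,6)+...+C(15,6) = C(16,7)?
Hockey stick identity gives Σ = C(16,7) = 11,440; RHS C(16,7) = 11,440.
Final answer: True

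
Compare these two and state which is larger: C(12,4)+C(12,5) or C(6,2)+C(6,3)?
C(12,4)+C(12,5)

Working:
First=1,287, Second=35.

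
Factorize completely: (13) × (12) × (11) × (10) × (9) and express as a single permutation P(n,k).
P(13,5) = 13!/(8)!

Explanation: Product of 5 consecutive descending integers starting at 13: P(13,5) = 13!/8! = 154,440.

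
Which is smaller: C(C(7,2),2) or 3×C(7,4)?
3×C(7,4)

Solution: C(C(7,2),2)=210, 3×C(7,4)=105.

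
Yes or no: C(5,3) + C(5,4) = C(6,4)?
Yes

Pascal's identity: LHS = 10 + 5 = 15; RHS = C(6,4) = 15. Both sides agree, so the statement holds.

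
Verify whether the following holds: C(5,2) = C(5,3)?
True

Solution: Symmetry C(n,k) = C(n,n-k): C(5,2) = 10 and C(5,3) = 10. Both sides agree, so the statement holds.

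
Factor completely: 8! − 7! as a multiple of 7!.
7 × 7! = 35,280

Reasoning: 8! − 7! = 8·7! − 7! = (8 − 1)·7! = 7 × 7! = 35,280.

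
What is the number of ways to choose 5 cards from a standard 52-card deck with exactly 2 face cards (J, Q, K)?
652,080

Reasoning: 12 face cards and 40 non-face cards: C(12,2) × C(40,3) = 66 × 9,880 = 652,080.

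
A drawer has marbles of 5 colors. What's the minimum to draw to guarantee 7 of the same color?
31

Working:
Worst case: 6 of each = 30. One more: 31.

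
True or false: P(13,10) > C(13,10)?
True

Working:
P(13,10) = 1,037,836,800 and C(13,10) = 286; P(n,r) = r! × C(n,r) so P > C whenever r ≥ 2.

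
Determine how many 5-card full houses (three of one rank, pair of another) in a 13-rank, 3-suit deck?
468

Working:
Triple rank: 13. Triple suits: C(3,3)=1. Pair rank: 12. Pair suits: C(3,2)=3. Total: 468.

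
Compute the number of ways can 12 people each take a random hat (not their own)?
176,214,841

Using D(n) = (n-1)[D(n-1) + D(n-2)]:
D(12) = (12-1) × [D(11) + D(10)]
      = 11 × [14684570 + 1334961]
      = 11 × 16019531
      = 176,214,841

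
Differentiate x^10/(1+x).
(10x^9(1+x) - x^10)/(1+x)²

Working:
Quotient rule: [10x^{9}(1+x) - x^10]/(1+x)².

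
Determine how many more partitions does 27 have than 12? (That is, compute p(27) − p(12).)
2,933

Solution: Pentagonal recurrence p(n) = p(n−1) + p(n−2) − p(n−5) − p(n−7) + …: p(27) = p(26) + p(25) − p(22) − p(20) + p(15) + p(12) − p(5) − p(1) = 2,436 + 1,958 − 1,002 − 627 + 176 + 77 − 7 − 1 = 3,010.
p(12) = p(11) + p(10) − p(7) − p(5) + p(0) = 56 + 42 − 15 − 7 + 1 = 77.
Difference = 3,010 − 77 = 2,933.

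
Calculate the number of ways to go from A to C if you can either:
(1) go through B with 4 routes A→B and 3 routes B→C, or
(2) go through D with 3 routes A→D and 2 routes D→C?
Route via B: 4×3=12. Route via D: 3×2=6. Total: 18.

Answer: 18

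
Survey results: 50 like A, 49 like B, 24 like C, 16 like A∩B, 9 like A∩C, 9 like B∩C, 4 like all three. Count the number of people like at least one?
93

Reasoning: |A∪B∪C| = 50+49+24-16-9-9+4 = 93.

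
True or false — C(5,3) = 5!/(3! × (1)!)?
False

Explanation: The correct denominator is 3!×2!, giving C(5,3) = 10; the stated RHS is 5!/(3!×1!) = 20 ≠ 10, so the statement does not hold.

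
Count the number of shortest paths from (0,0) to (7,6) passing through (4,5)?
504

Reasoning: To (4,5): C(9,4)=126. From there: C(4,3)=4. Total: 504.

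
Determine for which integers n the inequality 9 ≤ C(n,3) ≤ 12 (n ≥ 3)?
5
C(4,3)=4; C(5,3)=10; C(6,3)=20. So valid n = 5.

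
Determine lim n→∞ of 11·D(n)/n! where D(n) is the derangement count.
11/e

Explanation: D(n)/n! → 1/e, so 11·D(n)/n! → 11/e.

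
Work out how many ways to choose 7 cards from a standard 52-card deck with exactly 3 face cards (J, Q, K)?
20,105,800

Explanation: 12 face cards and 40 non-face cards: C(12,3) × C(40,4) = 220 × 91,390 = 20,105,800.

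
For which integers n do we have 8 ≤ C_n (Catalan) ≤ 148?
4, 5, 6

C_3=5; C_4=14; C_5=42; C_6=132; C_7=429. So valid n = 4, 5, 6.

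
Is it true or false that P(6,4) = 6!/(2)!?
True

Solution: Permutation formula P(n,k) = n!/(n-k)!: 6!/2! = 720/2 = 360 = P(6,4). The statement holds.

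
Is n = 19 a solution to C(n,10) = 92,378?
Yes

Explanation: C(19,10) = 19·18·17·16·15·14·13·12·11·10/10! = 335,221,286,400/3,628,800 = 92,378, which equals 92,378.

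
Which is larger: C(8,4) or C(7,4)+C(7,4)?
Equal

Reasoning: C(8,4)=70; C(7,4)+C(7,4)=35+35=70.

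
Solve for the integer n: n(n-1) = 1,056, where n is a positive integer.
33

Reasoning: n² − n − 1,056 = 0, so n = (1 ± √(1 + 4·1,056))/2 = (1 ± √4,225)/2 = (1 ± 65)/2, i.e. n = 33 or n = -32. Taking the positive root, n = 33 (check: 33×32 = 1,056).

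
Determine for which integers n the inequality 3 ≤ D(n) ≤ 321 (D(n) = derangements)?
4, 5, 6

Working:
Using D(n) = (n−1)[D(n−1) + D(n−2)] with D(1)=0, D(2)=1: D(3)=2; D(4)=9; D(5)=44; D(6)=265; D(7)=1,854. So valid n = 4, 5, 6.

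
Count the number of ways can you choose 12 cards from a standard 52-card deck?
206,379,406,870
C(52,12) = 206,379,406,870.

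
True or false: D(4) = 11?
Derangements of 4 elements: D(4) = (4-1)·[D(3) + D(2)] = 3·[2 + 1] = 9.

Answer: False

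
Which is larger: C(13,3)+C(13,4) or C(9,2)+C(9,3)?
C(13,3)+C(13,4)

First=1,001, Second=120.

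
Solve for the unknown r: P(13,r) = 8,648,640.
7

Reasoning: P(13,r) = 13·12·…·(13−r+1), a product of r factors. Multiplying down from 13: 13 = 13; 13·12 = 156; 13·12·11 = 1,716; 13·12·11·10 = 17,160; 13·12·11·10·9 = 154,440; 13·12·11·10·9·8 = 1,235,520; 13·12·11·10·9·8·7 = 8,648,640 ✓ (7 factors). So r = 7.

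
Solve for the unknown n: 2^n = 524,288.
19

Reasoning: 524,288 = 1,024 × 512 = 2^10 × 2^9 = 2^19, so n = 19.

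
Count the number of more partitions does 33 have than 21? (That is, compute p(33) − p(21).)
Pentagonal recurrence p(n) = p(n−1) + p(n−2) − p(n−5) − p(n−7) + …: p(33) = p(32) + p(31) − p(28) − p(26) + p(21) + p(18) − p(11) − p(7) = 8,349 + 6,842 − 3,718 − 2,436 + 792 + 385 − 56 − 15 = 10,143.
p(21) = p(20) + p(19) − p(16) − p(14) + p(9) + p(6) = 627 + 490 − 231 − 135 + 30 + 11 = 792.
Difference = 10,143 − 792 = 9,351.
Final answer: 9,351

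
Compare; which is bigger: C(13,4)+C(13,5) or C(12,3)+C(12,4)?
C(13,4)+C(13,5)
First=2,002, Second=715.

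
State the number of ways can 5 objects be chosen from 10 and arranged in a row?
30,240

Explanation: P(10,5) = 10!/(10-5)! = 30,240.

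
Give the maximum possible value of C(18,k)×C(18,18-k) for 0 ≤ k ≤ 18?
2,363,904,400
C(18,k)·C(18,18-k) = C(18,k)², maximised at the centre k = 9: C(18,9)² = 2,363,904,400.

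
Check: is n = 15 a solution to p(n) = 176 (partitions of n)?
Yes

Explanation: Pentagonal recurrence p(n) = p(n−1) + p(n−2) − p(n−5) − p(n−7) + …: p(15) = p(14) + p(13) − p(10) − p(8) + p(3) + p(0) = 135 + 101 − 42 − 22 + 3 + 1 = 176, which equals 176.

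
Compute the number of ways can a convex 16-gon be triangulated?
Using the Catalan number formula: C_n = C(2n, n) / (n+1)
C_14 = C(28, 14) / (14+1)
     = 40116600 / 15
     = 2,674,440

Answer: 2,674,440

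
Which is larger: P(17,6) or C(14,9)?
P(17,6)=8,910,720, C(14,9)=2,002.
Final answer: P(17,6)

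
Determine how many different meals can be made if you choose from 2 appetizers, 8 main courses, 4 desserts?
By the multiplication principle: 2 × 8 × 4 = 64.

Answer: 64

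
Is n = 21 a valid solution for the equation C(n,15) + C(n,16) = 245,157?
No

Reasoning: C(21,15) + C(21,16) = 54,264 + 20,349 = 74,613, which does not equal 245,157.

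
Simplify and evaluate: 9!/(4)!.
15,120

This equals 9×8×...×5 = 15,120.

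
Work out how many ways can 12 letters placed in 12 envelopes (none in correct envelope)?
176,214,841

Using D(n) = (n-1)[D(n-1) + D(n-2)]:
D(12) = (12-1) × [D(11) + D(10)]
      = 11 × [14684570 + 1334961]
      = 11 × 16019531
      = 176,214,841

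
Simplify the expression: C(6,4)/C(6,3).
3/4

Explanation: C(n,k+1)/C(n,k) = (n−k)/(k+1). Here (6−3)/(3+1) = 3/4 = 3/4.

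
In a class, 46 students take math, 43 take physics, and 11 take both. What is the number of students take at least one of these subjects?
78
|A∪B| = |A|+|B|-|A∩B| = 46+43-11 = 78.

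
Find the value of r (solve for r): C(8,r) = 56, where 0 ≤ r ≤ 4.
3

Solution: C(8,r) is increasing for 0 ≤ r ≤ 4. Stepping up (C(8,r+1) = C(8,r)·(8−r)/(r+1)): C(8,1) = 8, C(8,2) = 28, C(8,3) = 56 ✓. So r = 3.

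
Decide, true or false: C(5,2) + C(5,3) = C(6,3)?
True

Solution: Pascal's identity: LHS = 10 + 10 = 20; RHS = C(6,3) = 20. Both sides agree, so the statement holds.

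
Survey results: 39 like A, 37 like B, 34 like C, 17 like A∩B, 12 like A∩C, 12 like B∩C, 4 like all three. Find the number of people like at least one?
73

Reasoning: |A∪B∪C| = 39+37+34-17-12-12+4 = 73.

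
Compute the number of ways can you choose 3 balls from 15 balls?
455
C(15,3) = 15! / (3! × (15-3)!)
         = 15! / (3! × 12!)
         = 455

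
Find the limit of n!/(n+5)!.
0
n!/(n+5)! = 1/[(n+1)(n+2)···(n+5)] → 0 as n → ∞.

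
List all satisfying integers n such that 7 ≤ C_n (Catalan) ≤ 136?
4, 5, 6

Working:
C_3=5; C_4=14; C_5=42; C_6=132; C_7=429. So valid n = 4, 5, 6.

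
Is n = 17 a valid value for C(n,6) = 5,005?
No

Explanation: C(17,6) = 17·16·15·14·13·12/6! = 8,910,720/720 = 12,376, which does not equal 5,005.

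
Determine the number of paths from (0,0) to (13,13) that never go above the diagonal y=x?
Counted by the Catalan number C_13: C_13 = C(26,13)/(13+1) = 10,400,600/14 = 742,900.

Answer: 742,900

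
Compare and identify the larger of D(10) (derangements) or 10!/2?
D(10) = (10-1)·[D(9) + D(8)] = 9·[133,496 + 14,833] = 1,334,961; 10!/2 = 3,628,800/2 = 1,814,400.

Answer: 10!/2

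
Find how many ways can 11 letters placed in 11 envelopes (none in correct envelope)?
Using D(n) = (n-1)[D(n-1) + D(n-2)]:
D(11) = (11-1) × [D(10) + D(9)]
      = 10 × [1334961 + 133496]
      = 10 × 1468457
      = 14,684,570

Answer: 14,684,570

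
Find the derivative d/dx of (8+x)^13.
13(8+x)^12

Solution: Using the power rule: d/dx (8+x)^13 = 13(8+x)^{12}.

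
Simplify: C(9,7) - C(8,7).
28

Reasoning: C(9,7) - C(8,7) = C(8,6) = 28.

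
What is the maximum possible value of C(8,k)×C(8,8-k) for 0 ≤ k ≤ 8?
4,900

Working:
C(8,k)·C(8,8-k) = C(8,k)², maximised at the centre k = 4: C(8,4)² = 4,900.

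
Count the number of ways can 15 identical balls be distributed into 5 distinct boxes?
3,876

Working:
C(15+5-1, 5-1) = C(19, 4) = 3,876.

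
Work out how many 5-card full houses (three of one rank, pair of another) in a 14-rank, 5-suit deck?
18,200

Solution: Triple rank: 14. Triple suits: C(5,3)=10. Pair rank: 13. Pair suits: C(5,2)=10. Total: 18,200.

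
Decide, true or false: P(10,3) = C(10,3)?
False

Solution: P(10,3) = 720 but C(10,3) = 120; they differ by a factor of 3! = 6, so the statement does not hold.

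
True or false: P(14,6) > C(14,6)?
True

Reasoning: P(14,6) = 2,162,160 and C(14,6) = 3,003; P(n,r) = r! × C(n,r) so P > C whenever r ≥ 2.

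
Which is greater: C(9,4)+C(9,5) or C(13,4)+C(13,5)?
First=252, Second=2,002.

Answer: C(13,4)+C(13,5)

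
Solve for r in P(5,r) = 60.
3
P(5,r) = 5·4·…·(5−r+1), a product of r factors. Multiplying down from 5: 5 = 5; 5·4 = 20; 5·4·3 = 60 ✓ (3 factors). So r = 3.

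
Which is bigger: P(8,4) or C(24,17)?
C(24,17)

P(8,4)=1,680, C(24,17)=346,104.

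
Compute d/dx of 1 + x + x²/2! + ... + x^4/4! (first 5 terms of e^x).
1 + x + x²/2! + ... + x^3/3!

Reasoning: Differentiating term by term gives the first 4 terms of e^x.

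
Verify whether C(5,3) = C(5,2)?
Symmetry C(n,k) = C(n,n-k): C(5,3) = 10 and C(5,2) = 10. Both sides agree, so the statement holds.
Final answer: True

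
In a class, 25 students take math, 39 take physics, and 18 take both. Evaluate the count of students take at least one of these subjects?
46

Solution: |A∪B| = |A|+|B|-|A∩B| = 25+39-18 = 46.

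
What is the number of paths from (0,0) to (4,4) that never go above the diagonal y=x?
14

Counted by the Catalan number C_4: C_4 = C(8,4)/(4+1) = 70/5 = 14.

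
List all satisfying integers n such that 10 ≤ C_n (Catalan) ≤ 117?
4, 5

Working:
C_3=5; C_4=14; C_5=42; C_6=132. So valid n = 4, 5.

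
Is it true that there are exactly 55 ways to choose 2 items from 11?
True

Working:
C(11,2) = 55.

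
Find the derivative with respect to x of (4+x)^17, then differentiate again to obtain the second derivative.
First derivative: 17(4+x)^{16}. Second derivative: 17·16·(4+x)^{15} = 272(4+x)^{15}.
Final answer: 272(4+x)^15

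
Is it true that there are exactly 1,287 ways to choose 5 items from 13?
True

Solution: C(13,5) = 1,287.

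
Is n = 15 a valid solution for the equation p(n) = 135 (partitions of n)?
No

Solution: Pentagonal recurrence p(n) = p(n−1) + p(n−2) − p(n−5) − p(n−7) + …: p(15) = p(14) + p(13) − p(10) − p(8) + p(3) + p(0) = 135 + 101 − 42 − 22 + 3 + 1 = 176, which does not equal 135.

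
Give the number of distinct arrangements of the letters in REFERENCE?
7,560

Word has 9 letters (R=2, E=4, F=1, N=1, C=1). Arrangements: 9!/Π(k!) = 7,560.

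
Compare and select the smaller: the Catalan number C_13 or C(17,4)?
C(17,4)

C_13 = C(26,13)/(13+1) = 10,400,600/14 = 742,900; C(17,4) = 2,380.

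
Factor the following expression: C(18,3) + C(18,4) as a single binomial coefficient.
C(19,4)

Explanation: By Pascal's identity: C(18,3) + C(18,4) = C(19,4) = 3,876.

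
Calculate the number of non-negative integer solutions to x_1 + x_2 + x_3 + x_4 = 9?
220

Solution: C(9+4-1, 4-1) = 220.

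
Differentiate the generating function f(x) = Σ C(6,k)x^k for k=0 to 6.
Σ k·C(6,k)x^(k-1) for k=1 to 6

Reasoning: Term-by-term differentiation gives Σ k·C(6,k)x^{k-1} for k=1 to 6.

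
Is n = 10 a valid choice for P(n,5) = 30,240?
P(10,5) = 10·9·8·7·6 = 30,240, which equals 30,240.
Final answer: Yes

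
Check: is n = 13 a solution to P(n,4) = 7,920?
No

P(13,4) = 13·12·11·10 = 17,160, which does not equal 7,920.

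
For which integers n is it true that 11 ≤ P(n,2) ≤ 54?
P(3,2)=6; P(4,2)=12; P(5,2)=20; P(6,2)=30; P(7,2)=42; P(8,2)=56. So valid n = 4, 5, 6, 7.
Final answer: 4, 5, 6, 7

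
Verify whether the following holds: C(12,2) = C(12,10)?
True

Symmetry C(n,k) = C(n,n-k): C(12,2) = 66 and C(12,10) = 66. Both sides agree, so the statement holds.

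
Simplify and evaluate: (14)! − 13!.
(14)! − 13! = (14)·13! − 13! = (14−1)·13! = 13·13! = 80,951,270,400.
Final answer: 80,951,270,400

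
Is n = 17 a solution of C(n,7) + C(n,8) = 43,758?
Yes

Reasoning: C(17,7) + C(17,8) = 19,448 + 24,310 = 43,758, which equals 43,758.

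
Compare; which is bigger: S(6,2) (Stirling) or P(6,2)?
S(6,2)

S(6,2) = 2·S(5,2) + S(5,1) = 2·15 + 1 = 31; P(6,2) = 30.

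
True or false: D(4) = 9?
True

Reasoning: Derangements of 4 elements: D(4) = (4-1)·[D(3) + D(2)] = 3·[2 + 1] = 9.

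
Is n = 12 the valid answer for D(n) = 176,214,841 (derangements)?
Yes
D(12) = (12-1)·[D(11) + D(10)] = 11·[14,684,570 + 1,334,961] = 176,214,841, which equals 176,214,841.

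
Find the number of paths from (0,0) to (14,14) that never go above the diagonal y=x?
2,674,440

Reasoning: Counted by the Catalan number C_14: C_14 = C(28,14)/(14+1) = 40,116,600/15 = 2,674,440.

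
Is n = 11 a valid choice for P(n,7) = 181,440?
P(11,7) = 11·10·9·8·7·6·5 = 1,663,200, which does not equal 181,440.

Answer: No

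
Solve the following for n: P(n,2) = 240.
16

P(n,2) = n(n−1) is increasing in n; n(n−1) ≈ (n−0.5)^2 = 240 gives n ≈ 16.0. Check: P(14,2) = 182, P(15,2) = 210, P(16,2) = 240 ✓. So n = 16.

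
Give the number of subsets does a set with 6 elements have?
Each element can be included or excluded: 2^6 = 64.

Answer: 64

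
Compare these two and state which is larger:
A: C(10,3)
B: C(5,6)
A

A=C(10,3)=120, B=C(5,6)=0.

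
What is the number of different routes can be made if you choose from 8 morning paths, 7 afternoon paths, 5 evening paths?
280

Explanation: By the multiplication principle: 8 × 7 × 5 = 280.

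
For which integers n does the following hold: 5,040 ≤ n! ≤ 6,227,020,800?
7, 8, 9, 10, 11, 12, 13

Reasoning: n! is strictly increasing; 7! = 5,040 and 13! = 6,227,020,800, so valid n = 7, 8, 9, 10, 11, 12, 13.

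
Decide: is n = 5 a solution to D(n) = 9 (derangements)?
No

Reasoning: D(5) = (5-1)·[D(4) + D(3)] = 4·[9 + 2] = 44, which does not equal 9.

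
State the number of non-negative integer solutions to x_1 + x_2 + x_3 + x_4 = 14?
680

Reasoning: C(14+4-1, 4-1) = 680.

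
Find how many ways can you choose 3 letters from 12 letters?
220

Explanation: C(12,3) = 12! / (3! × (12-3)!)
         = 12! / (3! × 9!)
         = 220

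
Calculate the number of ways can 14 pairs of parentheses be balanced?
2,674,440

Using the Catalan number formula: C_n = C(2n, n) / (n+1)
C_14 = C(28, 14) / (14+1)
     = 40116600 / 15
     = 2,674,440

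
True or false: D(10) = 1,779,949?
False
Derangements of 10 elements: D(10) = (10-1)·[D(9) + D(8)] = 9·[133,496 + 14,833] = 1,334,961.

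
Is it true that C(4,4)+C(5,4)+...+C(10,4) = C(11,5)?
True

Reasoning: Hockey stick identity gives Σ = C(11,5) = 462; RHS C(11,5) = 462.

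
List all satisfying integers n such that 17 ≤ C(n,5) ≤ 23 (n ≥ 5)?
7

Explanation: C(6,5)=6; C(7,5)=21; C(8,5)=56. So valid n = 7.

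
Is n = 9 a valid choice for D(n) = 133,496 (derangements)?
Yes

Explanation: D(9) = (9-1)·[D(8) + D(7)] = 8·[14,833 + 1,854] = 133,496, which equals 133,496.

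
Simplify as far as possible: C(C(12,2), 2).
2,145

C(12,2) = 66, then C(66, 2) = 2,145.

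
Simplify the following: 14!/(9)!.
240,240

Explanation: This equals 14×13×...×10 = 240,240.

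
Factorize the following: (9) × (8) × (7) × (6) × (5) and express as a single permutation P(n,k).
P(9,5) = 9!/(4)!
Product of 5 consecutive descending integers starting at 9: P(9,5) = 9!/4! = 15,120.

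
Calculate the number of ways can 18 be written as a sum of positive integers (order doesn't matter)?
385

Working:
Pentagonal recurrence p(n) = p(n−1) + p(n−2) − p(n−5) − p(n−7) + …: p(18) = p(17) + p(16) − p(13) − p(11) + p(6) + p(3) = 297 + 231 − 101 − 56 + 11 + 3 = 385.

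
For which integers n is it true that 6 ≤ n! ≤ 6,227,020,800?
n! is strictly increasing; 3! = 6 and 13! = 6,227,020,800, so valid n = 3, 4, 5, 6, 7, 8, 9, 10, 11, 12, 13.
Final answer: 3, 4, 5, 6, 7, 8, 9, 10, 11, 12, 13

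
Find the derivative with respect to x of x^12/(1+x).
(12x^11(1+x) - x^12)/(1+x)²

Reasoning: Quotient rule: [12x^{11}(1+x) - x^12]/(1+x)².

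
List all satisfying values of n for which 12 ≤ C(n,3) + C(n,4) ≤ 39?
C(4,3)+C(4,4)=5; C(5,3)+C(5,4)=15; C(6,3)+C(6,4)=35; C(7,3)+C(7,4)=70. So valid n = 5, 6.
Final answer: 5, 6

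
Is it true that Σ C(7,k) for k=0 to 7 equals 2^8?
Binomial theorem: Σ C(7,k) = (1+1)^7 = 2^7 = 128; RHS 2^8 = 256.
Final answer: False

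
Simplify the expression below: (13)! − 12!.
(13)! − 12! = (13)·12! − 12! = (13−1)·12! = 12·12! = 5,748,019,200.
Final answer: 5,748,019,200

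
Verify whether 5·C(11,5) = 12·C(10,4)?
False

Explanation: Absorption identity k·C(n,k) = n·C(n-1,k-1). LHS = 5·462 = 2,310; RHS = 12·210 = 2,520.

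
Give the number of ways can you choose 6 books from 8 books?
28

Explanation: C(8,6) = 8! / (6! × (8-6)!)
         = 8! / (6! × 2!)
         = 28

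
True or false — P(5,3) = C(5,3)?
False

P(5,3) = 60 but C(5,3) = 10; they differ by a factor of 3! = 6, so the statement does not hold.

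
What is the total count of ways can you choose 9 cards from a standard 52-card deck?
3,679,075,400
C(52,9) = 3,679,075,400.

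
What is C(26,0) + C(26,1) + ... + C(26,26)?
Sum of binomial coefficients = 2^26 = 67,108,864.

Answer: 67,108,864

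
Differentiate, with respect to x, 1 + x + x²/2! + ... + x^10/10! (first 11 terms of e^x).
1 + x + x²/2! + ... + x^9/9!

Working:
Differentiating term by term gives the first 10 terms of e^x.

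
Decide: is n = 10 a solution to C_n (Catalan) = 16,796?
Yes

Reasoning: C_10 = C(20,10)/(10+1) = 184,756/11 = 16,796, which equals 16,796.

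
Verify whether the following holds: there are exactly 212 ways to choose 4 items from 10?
False

Solution: C(10,4) = 210 ≠ 212.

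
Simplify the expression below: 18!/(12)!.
This equals 18×17×...×13 = 13,366,080.

Answer: 13,366,080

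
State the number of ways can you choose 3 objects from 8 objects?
C(8,3) = 8! / (3! × (8-3)!)
         = 8! / (3! × 5!)
         = 56

Answer: 56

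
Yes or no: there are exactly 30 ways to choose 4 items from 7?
No

Explanation: C(7,4) = 35 ≠ 30.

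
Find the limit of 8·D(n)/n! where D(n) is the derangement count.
8/e

Working:
D(n)/n! → 1/e, so 8·D(n)/n! → 8/e.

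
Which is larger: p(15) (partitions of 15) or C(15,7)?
C(15,7)
Pentagonal recurrence p(n) = p(n−1) + p(n−2) − p(n−5) − p(n−7) + …: p(15) = p(14) + p(13) − p(10) − p(8) + p(3) + p(0) = 135 + 101 − 42 − 22 + 3 + 1 = 176; C(15,7) = 6,435.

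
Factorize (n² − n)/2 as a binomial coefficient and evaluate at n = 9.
C(n,2); C(9,2) = 36

Working:
(n² − n)/2 = n(n−1)/2 = C(n,2). At n = 9: C(9,2) = 36.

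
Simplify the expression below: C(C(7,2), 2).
210

C(7,2) = 21, then C(21, 2) = 210.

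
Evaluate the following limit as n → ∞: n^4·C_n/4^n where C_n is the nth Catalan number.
C_n ~ 4^n/(n^(3/2)√π), so n^4·C_n/4^n ~ n^(4 − 3/2)/√π → ∞.
Final answer: ∞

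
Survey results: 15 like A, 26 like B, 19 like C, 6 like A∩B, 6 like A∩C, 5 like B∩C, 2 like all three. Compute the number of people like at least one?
45

Reasoning: |A∪B∪C| = 15+26+19-6-6-5+2 = 45.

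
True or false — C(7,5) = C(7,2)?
True

Reasoning: Symmetry C(n,k) = C(n,n-k): C(7,5) = 21 and C(7,2) = 21. Both sides agree, so the statement holds.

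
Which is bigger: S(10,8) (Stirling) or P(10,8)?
S(10,8) = 8·S(9,8) + S(9,7) = 8·36 + 462 = 750; P(10,8) = 1,814,400.

Answer: P(10,8)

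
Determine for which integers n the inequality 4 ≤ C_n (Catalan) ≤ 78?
C_2=2; C_3=5; C_4=14; C_5=42; C_6=132. So valid n = 3, 4, 5.
Final answer: 3, 4, 5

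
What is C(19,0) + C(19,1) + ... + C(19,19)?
524,288

Solution: Sum of binomial coefficients = 2^19 = 524,288.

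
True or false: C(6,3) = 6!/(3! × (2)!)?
False

Working:
The correct denominator is 3!×3!, giving C(6,3) = 20; the stated RHS is 6!/(3!×2!) = 60 ≠ 20, so the statement does not hold.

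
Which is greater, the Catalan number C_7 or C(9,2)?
C_7
C_7 = C(14,7)/(7+1) = 3,432/8 = 429; C(9,2) = 36.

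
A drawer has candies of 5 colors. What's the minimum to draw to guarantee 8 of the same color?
Worst case: 7 of each = 35. One more: 36.
Final answer: 36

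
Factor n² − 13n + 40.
(n − 5)(n − 8)

Working:
Seek roots whose sum is 13 and product is 40: (5, 8). So n² − 13n + 40 = (n − 5)(n − 8).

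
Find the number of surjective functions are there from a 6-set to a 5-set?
1,800

Solution: Onto functions = 5! × S(6,5)
First compute S(6,5) via recurrence:
Using the Stirling recurrence: S(n,k) = k·S(n-1,k) + S(n-1,k-1)
S(6,5) = 5·S(5,5) + S(5,4)
         = 5·1 + 10
         = 5 + 10
         = 15
Then: 120 × 15 = 1,800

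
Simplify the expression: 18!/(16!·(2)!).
This is C(18,16) = 153.

Answer: 153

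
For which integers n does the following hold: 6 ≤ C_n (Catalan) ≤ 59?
4, 5

Working:
C_3=5; C_4=14; C_5=42; C_6=132. So valid n = 4, 5.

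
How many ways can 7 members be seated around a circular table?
720

Explanation: Circular arrangements: (7-1)! = 720.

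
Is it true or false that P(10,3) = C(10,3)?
P(10,3) = 720 but C(10,3) = 120; they differ by a factor of 3! = 6, so the statement does not hold.

Answer: False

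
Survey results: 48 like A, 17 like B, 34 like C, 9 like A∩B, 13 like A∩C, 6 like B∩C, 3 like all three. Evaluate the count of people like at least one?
|A∪B∪C| = 48+17+34-9-13-6+3 = 74.
Final answer: 74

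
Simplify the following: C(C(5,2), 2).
45

Reasoning: C(5,2) = 10, then C(10, 2) = 45.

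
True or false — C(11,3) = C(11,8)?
Symmetry C(n,k) = C(n,n-k): C(11,3) = 165 and C(11,8) = 165. Both sides agree, so the statement holds.
Final answer: True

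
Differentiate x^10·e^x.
(10x^9 + x^10)e^x

Reasoning: Product rule: d/dx[x^10]·e^x + x^10·d/dx[e^x] = 10x^{9}e^x + x^10e^x.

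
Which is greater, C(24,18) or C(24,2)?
C(24,18)

Working:
C(24,18)=134,596, C(24,2)=276.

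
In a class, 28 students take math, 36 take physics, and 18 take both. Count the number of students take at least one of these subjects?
46

Working:
|A∪B| = |A|+|B|-|A∩B| = 28+36-18 = 46.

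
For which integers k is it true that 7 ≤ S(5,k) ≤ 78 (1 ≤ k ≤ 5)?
2, 3, 4

S(5,1)=1; S(5,2)=15; S(5,3)=25; S(5,4)=10; S(5,5)=1. So valid k = 2, 3, 4.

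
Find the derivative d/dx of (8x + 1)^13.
104(8x + 1)^12

Reasoning: Chain rule: 13(8x+1)^{12} × 8 = 104(8x+1)^{12}.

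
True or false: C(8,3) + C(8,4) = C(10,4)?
False

Explanation: Pascal's identity gives C(9,4) = 126, whereas C(10,4) = 210.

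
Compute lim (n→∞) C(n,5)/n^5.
1/120

Working:
C(n,5) ≈ n^5/5! for large n. Limit = 1/5! = 1/120.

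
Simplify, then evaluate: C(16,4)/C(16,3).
13/4

Working:
C(n,k+1)/C(n,k) = (n−k)/(k+1). Here (16−3)/(3+1) = 13/4 = 13/4.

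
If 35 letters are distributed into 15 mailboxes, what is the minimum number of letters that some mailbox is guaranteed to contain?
3

Explanation: Pigeonhole: ⌈35/15⌉ = 3.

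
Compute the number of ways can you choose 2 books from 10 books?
45

Reasoning: C(10,2) = 10! / (2! × (10-2)!)
         = 10! / (2! × 8!)
         = 45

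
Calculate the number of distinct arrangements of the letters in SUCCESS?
420

Word has 7 letters (S=3, U=1, C=2, E=1). Arrangements: 7!/Π(k!) = 420.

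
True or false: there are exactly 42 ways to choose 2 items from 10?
False

Explanation: C(10,2) = 45 ≠ 42.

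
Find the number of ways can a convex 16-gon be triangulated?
Using the Catalan number formula: C_n = C(2n, n) / (n+1)
C_14 = C(28, 14) / (14+1)
     = 40116600 / 15
     = 2,674,440

Answer: 2,674,440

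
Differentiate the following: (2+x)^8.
8(2+x)^7

Using the power rule: d/dx (2+x)^8 = 8(2+x)^{7}.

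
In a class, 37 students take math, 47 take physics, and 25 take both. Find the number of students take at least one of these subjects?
59

Reasoning: |A∪B| = |A|+|B|-|A∩B| = 37+47-25 = 59.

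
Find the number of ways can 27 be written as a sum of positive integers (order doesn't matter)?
3,010
Pentagonal recurrence p(n) = p(n−1) + p(n−2) − p(n−5) − p(n−7) + …: p(27) = p(26) + p(25) − p(22) − p(20) + p(15) + p(12) − p(5) − p(1) = 2,436 + 1,958 − 1,002 − 627 + 176 + 77 − 7 − 1 = 3,010.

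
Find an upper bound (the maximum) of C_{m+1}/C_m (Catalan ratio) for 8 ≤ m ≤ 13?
C_{m+1}/C_m = 2(2m+1)/(m+2), which increases with m. Maximum at m = 13: 2·27/15 = 18/5.

Answer: 18/5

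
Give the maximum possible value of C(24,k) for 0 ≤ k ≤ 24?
Maximum at k = 12: C(24,12) = 2,704,156.
Final answer: 2,704,156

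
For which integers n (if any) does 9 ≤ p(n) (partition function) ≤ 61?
Tabulating p(n) via p(n) = p(n−1) + p(n−2) − p(n−5) − p(n−7) + …: p(5)=7; p(6)=11; p(7)=15; p(8)=22; p(9)=30; p(10)=42; p(11)=56; p(12)=77. So valid n = 6, 7, 8, 9, 10, 11.
Final answer: 6, 7, 8, 9, 10, 11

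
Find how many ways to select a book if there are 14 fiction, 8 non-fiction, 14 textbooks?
36
By the addition principle: 14 + 8 + 14 = 36.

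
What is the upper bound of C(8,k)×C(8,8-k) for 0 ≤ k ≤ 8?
4,900
C(8,k)·C(8,8-k) = C(8,k)², maximised at the centre k = 4: C(8,4)² = 4,900.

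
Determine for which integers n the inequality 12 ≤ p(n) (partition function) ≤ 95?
7, 8, 9, 10, 11, 12

Tabulating p(n) via p(n) = p(n−1) + p(n−2) − p(n−5) − p(n−7) + …: p(6)=11; p(7)=15; p(8)=22; p(9)=30; p(10)=42; p(11)=56; p(12)=77; p(13)=101. So valid n = 7, 8, 9, 10, 11, 12.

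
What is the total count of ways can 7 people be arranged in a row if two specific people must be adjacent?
1,440

Working:
Treat pair as unit: (7-1)! arrangements × 2 internal orders = 1,440.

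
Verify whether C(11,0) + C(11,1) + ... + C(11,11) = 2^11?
True

Binomial theorem with x = y = 1: Σ C(11,i) = (1+1)^11 = 2^11 = 2,048. The statement holds.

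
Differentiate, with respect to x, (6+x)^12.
Using the power rule: d/dx (6+x)^12 = 12(6+x)^{11}.
Final answer: 12(6+x)^11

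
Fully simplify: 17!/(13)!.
This equals 17×16×...×14 = 57,120.
Final answer: 57,120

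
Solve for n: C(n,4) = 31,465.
C(n,4) = n(n−1)(n−2)(n−3)/4! is increasing in n, and n(n−1)(n−2)(n−3) = 4!·31,465 = 755,160 ≈ (n−1.5)^4 gives n ≈ 31.0. Check: C(29,4) = 23,751, C(30,4) = 27,405, C(31,4) = 31,465 ✓. So n = 31.
Final answer: 31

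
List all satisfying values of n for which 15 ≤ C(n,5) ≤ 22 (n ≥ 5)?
7

Working:
C(6,5)=6; C(7,5)=21; C(8,5)=56. So valid n = 7.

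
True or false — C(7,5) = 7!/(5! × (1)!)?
False

Working:
The correct denominator is 5!×2!, giving C(7,5) = 21; the stated RHS is 7!/(5!×1!) = 42 ≠ 21, so the statement does not hold.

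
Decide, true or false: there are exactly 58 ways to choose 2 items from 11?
False

Working:
C(11,2) = 55 ≠ 58.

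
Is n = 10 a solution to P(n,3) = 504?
No

P(10,3) = 10·9·8 = 720, which does not equal 504.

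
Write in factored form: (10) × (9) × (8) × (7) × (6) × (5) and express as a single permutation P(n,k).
P(10,6) = 10!/(4)!

Reasoning: Product of 6 consecutive descending integers starting at 10: P(10,6) = 10!/4! = 151,200.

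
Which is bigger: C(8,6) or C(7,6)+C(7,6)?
C(8,6)=28; C(7,6)+C(7,6)=7+7=14.
Final answer: C(8,6)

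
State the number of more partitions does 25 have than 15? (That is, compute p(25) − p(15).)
Pentagonal recurrence p(n) = p(n−1) + p(n−2) − p(n−5) − p(n−7) + …: p(25) = p(24) + p(23) − p(20) − p(18) + p(13) + p(10) − p(3) = 1,575 + 1,255 − 627 − 385 + 101 + 42 − 3 = 1,958.
p(15) = p(14) + p(13) − p(10) − p(8) + p(3) + p(0) = 135 + 101 − 42 − 22 + 3 + 1 = 176.
Difference = 1,958 − 176 = 1,782.
Final answer: 1,782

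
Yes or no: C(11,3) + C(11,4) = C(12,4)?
Yes

Reasoning: Pascal's identity: LHS = 165 + 330 = 495; RHS = C(12,4) = 495. Both sides agree, so the statement holds.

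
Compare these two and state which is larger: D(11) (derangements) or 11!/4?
D(11) = (11-1)·[D(10) + D(9)] = 10·[1,334,961 + 133,496] = 14,684,570; 11!/4 = 39,916,800/4 = 9,979,200.
Final answer: D(11)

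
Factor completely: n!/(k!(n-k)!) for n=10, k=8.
C(10,8) = 45
This is the binomial coefficient C(10,8) = 45.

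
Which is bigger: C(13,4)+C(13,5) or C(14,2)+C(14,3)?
C(13,4)+C(13,5)

Working:
First=2,002, Second=455.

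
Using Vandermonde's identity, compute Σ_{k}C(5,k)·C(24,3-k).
3,654
= C(5+24,3) = C(29,3) = 3,654.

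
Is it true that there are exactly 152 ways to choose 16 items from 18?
False
C(18,16) = 153 ≠ 152.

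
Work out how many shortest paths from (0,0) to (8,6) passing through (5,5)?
1,008

To (5,5): C(10,5)=252. From there: C(4,3)=4. Total: 1,008.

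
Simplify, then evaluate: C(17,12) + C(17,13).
8,568

Working:
By Pascal's identity: C(18,13) = 8,568.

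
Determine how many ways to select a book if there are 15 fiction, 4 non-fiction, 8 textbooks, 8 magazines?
35
By the addition principle: 15 + 4 + 8 + 8 = 35.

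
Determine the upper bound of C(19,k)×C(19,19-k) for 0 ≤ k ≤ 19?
8,533,694,884
C(19,k)·C(19,19-k) = C(19,k)², maximised at the centre k = 9: C(19,9)² = 8,533,694,884.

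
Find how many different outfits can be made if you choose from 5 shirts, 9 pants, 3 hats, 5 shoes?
675

Solution: By the multiplication principle: 5 × 9 × 3 × 5 = 675.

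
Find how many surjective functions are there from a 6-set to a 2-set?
62

Working:
Onto functions = 2! × S(6,2)
First compute S(6,2) via recurrence:
Using the Stirling recurrence: S(n,k) = k·S(n-1,k) + S(n-1,k-1)
S(6,2) = 2·S(5,2) + S(5,1)
         = 2·15 + 1
         = 30 + 1
         = 31
Then: 2 × 31 = 62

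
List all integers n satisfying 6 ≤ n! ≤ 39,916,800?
3, 4, 5, 6, 7, 8, 9, 10, 11
n! is strictly increasing; 3! = 6 and 11! = 39,916,800, so valid n = 3, 4, 5, 6, 7, 8, 9, 10, 11.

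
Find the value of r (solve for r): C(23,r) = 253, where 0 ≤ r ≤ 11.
2

Working:
C(23,r) is increasing for 0 ≤ r ≤ 11. Stepping up (C(23,r+1) = C(23,r)·(23−r)/(r+1)): C(23,1) = 23, C(23,2) = 253 ✓. So r = 2.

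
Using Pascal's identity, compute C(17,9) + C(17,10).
43,758

C(17,9) + C(17,10) = C(18,10) = 43,758.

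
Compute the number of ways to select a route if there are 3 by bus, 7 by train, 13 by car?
23

Working:
By the addition principle: 3 + 7 + 13 = 23.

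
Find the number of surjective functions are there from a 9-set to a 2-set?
510

Working:
Onto functions = 2! × S(9,2)
First compute S(9,2) via recurrence:
Using the Stirling recurrence: S(n,k) = k·S(n-1,k) + S(n-1,k-1)
S(9,2) = 2·S(8,2) + S(8,1)
         = 2·127 + 1
         = 254 + 1
         = 255
Then: 2 × 255 = 510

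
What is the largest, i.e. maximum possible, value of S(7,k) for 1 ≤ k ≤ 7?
350

Solution: Row S(7,k) for k = 1..7 (via S(n,k) = k·S(n−1,k) + S(n−1,k−1)): 1, 63, 301, 350, 140, 21, 1. The row is unimodal; maximum at k = 4: 350.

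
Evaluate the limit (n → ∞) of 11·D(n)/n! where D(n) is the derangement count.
11/e

D(n)/n! → 1/e, so 11·D(n)/n! → 11/e.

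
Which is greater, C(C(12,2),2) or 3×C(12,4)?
C(C(12,2),2)=2,145, 3×C(12,4)=1,485.

Answer: C(C(12,2),2)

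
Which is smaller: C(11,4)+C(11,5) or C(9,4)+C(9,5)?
First=792, Second=252.

Answer: C(9,4)+C(9,5)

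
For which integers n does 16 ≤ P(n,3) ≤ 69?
4, 5

Working:
P(3,3)=6; P(4,3)=24; P(5,3)=60; P(6,3)=120. So valid n = 4, 5.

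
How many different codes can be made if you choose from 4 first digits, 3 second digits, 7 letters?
By the multiplication principle: 4 × 3 × 7 = 84.
Final answer: 84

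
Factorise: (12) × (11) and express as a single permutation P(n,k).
Product of 2 consecutive descending integers starting at 12: P(12,2) = 12!/10! = 132.
Final answer: P(12,2) = 12!/(10)!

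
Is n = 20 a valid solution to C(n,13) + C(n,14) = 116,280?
Yes

Reasoning: C(20,13) + C(20,14) = 77,520 + 38,760 = 116,280, which equals 116,280.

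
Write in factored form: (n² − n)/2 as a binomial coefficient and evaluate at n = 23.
C(n,2); C(23,2) = 253

Explanation: (n² − n)/2 = n(n−1)/2 = C(n,2). At n = 23: C(23,2) = 253.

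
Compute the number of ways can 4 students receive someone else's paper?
9

Explanation: Using D(n) = (n-1)[D(n-1) + D(n-2)]:
D(4) = (4-1) × [D(3) + D(2)]
      = 3 × [2 + 1]
      = 3 × 3
      = 9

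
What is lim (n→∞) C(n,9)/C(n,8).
C(n,9)/C(n,8) = (n-8)/9 → ∞ as n → ∞.

Answer: ∞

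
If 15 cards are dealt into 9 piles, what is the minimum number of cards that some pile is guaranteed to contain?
Pigeonhole: ⌈15/9⌉ = 2.
Final answer: 2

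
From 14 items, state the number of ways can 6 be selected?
3,003

Reasoning: C(14,6) = 14! / (6! × (14-6)!)
         = 14! / (6! × 8!)
         = 3,003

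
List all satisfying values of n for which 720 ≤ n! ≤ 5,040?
6, 7

Solution: n! is strictly increasing; 6! = 720 and 7! = 5,040, so valid n = 6, 7.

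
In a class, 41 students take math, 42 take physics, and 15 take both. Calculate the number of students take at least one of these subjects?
68

Solution: |A∪B| = |A|+|B|-|A∩B| = 41+42-15 = 68.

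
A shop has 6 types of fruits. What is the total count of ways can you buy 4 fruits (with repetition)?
126

Working:
Stars and bars: C(4+6-1, 4) = C(9, 4) = 126.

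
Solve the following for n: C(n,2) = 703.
38

Reasoning: C(n,2) = n(n−1)/2! is increasing in n, and n(n−1) = 2!·703 = 1,406 ≈ (n−0.5)^2 gives n ≈ 38.0. Check: C(36,2) = 630, C(37,2) = 666, C(38,2) = 703 ✓. So n = 38.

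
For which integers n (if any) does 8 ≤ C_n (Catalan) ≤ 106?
4, 5

Explanation: C_3=5; C_4=14; C_5=42; C_6=132. So valid n = 4, 5.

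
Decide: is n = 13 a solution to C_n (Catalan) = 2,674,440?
C_13 = C(26,13)/(13+1) = 10,400,600/14 = 742,900, which does not equal 2,674,440.

Answer: No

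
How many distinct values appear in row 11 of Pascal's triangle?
6

Working:
Row 11 has entries C(11,0)..C(11,11); by symmetry C(11,k)=C(11,11-k), giving 6 distinct values.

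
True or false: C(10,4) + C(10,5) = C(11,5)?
Pascal's identity: LHS = 210 + 252 = 462; RHS = C(11,5) = 462. Both sides agree, so the statement holds.
Final answer: True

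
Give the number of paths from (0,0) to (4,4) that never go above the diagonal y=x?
14

Counted by the Catalan number C_4: C_4 = C(8,4)/(4+1) = 70/5 = 14.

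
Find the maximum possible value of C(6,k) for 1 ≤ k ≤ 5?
20

Solution: C(6,k) is maximised at the centre of the row: C(6,3) = 20.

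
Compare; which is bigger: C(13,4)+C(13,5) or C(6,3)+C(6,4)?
C(13,4)+C(13,5)
First=2,002, Second=35.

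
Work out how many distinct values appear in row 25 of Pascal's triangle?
13

Solution: Row 25 has entries C(25,0)..C(25,25); by symmetry C(25,k)=C(25,25-k), giving 13 distinct values.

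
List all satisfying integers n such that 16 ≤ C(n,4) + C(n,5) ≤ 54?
6

Explanation: C(5,4)+C(5,5)=6; C(6,4)+C(6,5)=21; C(7,4)+C(7,5)=56. So valid n = 6.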